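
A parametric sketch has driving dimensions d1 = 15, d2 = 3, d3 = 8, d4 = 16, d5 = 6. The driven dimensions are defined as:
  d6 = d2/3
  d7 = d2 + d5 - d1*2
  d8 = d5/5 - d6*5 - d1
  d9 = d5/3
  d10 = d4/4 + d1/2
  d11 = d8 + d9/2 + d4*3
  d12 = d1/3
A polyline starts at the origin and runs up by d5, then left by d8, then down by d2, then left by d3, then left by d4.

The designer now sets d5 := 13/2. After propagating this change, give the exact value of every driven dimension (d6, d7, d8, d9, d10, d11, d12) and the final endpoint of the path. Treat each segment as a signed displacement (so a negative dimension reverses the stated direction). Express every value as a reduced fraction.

d6 = 1
d7 = -41/2
d8 = -187/10
d9 = 13/6
d10 = 23/2
d11 = 1823/60
d12 = 5
endpoint = (-53/10, 7/2)

Apply edit: d5 := 13/2
  d6 = d2/3 = 1
  d7 = d2 + d5 - d1*2 = -41/2
  d8 = d5/5 - d6*5 - d1 = -187/10
  d9 = d5/3 = 13/6
  d10 = d4/4 + d1/2 = 23/2
  d11 = d8 + d9/2 + d4*3 = 1823/60
  d12 = d1/3 = 5
Walk from origin (0, 0):
  seg 1: up by d5 = 13/2 → (0, 13/2)
  seg 2: left by d8 = -187/10 → (187/10, 13/2)
  seg 3: down by d2 = 3 → (187/10, 7/2)
  seg 4: left by d3 = 8 → (107/10, 7/2)
  seg 5: left by d4 = 16 → (-53/10, 7/2)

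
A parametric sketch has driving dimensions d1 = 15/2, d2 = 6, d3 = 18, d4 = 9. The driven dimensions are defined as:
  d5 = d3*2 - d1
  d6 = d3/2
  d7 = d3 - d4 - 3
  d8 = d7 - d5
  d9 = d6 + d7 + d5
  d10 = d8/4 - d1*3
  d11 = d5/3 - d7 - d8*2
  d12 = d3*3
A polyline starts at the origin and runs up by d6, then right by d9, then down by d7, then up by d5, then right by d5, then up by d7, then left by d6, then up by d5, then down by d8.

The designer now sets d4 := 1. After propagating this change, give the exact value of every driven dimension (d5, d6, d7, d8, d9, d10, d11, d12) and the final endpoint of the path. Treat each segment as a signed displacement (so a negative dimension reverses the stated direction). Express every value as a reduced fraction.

Apply edit: d4 := 1
  d5 = d3*2 - d1 = 57/2
  d6 = d3/2 = 9
  d7 = d3 - d4 - 3 = 14
  d8 = d7 - d5 = -29/2
  d9 = d6 + d7 + d5 = 103/2
  d10 = d8/4 - d1*3 = -209/8
  d11 = d5/3 - d7 - d8*2 = 49/2
  d12 = d3*3 = 54
Walk from origin (0, 0):
  seg 1: up by d6 = 9 → (0, 9)
  seg 2: right by d9 = 103/2 → (103/2, 9)
  seg 3: down by d7 = 14 → (103/2, -5)
  seg 4: up by d5 = 57/2 → (103/2, 47/2)
  seg 5: right by d5 = 57/2 → (80, 47/2)
  seg 6: up by d7 = 14 → (80, 75/2)
  seg 7: left by d6 = 9 → (71, 75/2)
  seg 8: up by d5 = 57/2 → (71, 66)
  seg 9: down by d8 = -29/2 → (71, 161/2)

d5 = 57/2
d6 = 9
d7 = 14
d8 = -29/2
d9 = 103/2
d10 = -209/8
d11 = 49/2
d12 = 54
endpoint = (71, 161/2)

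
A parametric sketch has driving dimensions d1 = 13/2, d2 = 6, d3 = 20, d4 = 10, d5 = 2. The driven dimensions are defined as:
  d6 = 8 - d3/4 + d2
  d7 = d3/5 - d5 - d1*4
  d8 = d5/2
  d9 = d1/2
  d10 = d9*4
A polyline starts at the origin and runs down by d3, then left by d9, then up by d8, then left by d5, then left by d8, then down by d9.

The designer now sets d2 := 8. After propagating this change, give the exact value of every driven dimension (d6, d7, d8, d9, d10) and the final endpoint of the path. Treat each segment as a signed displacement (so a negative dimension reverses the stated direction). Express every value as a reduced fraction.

d6 = 11
d7 = -24
d8 = 1
d9 = 13/4
d10 = 13
endpoint = (-25/4, -89/4)

Apply edit: d2 := 8
  d6 = 8 - d3/4 + d2 = 11
  d7 = d3/5 - d5 - d1*4 = -24
  d8 = d5/2 = 1
  d9 = d1/2 = 13/4
  d10 = d9*4 = 13
Walk from origin (0, 0):
  seg 1: down by d3 = 20 → (0, -20)
  seg 2: left by d9 = 13/4 → (-13/4, -20)
  seg 3: up by d8 = 1 → (-13/4, -19)
  seg 4: left by d5 = 2 → (-21/4, -19)
  seg 5: left by d8 = 1 → (-25/4, -19)
  seg 6: down by d9 = 13/4 → (-25/4, -89/4)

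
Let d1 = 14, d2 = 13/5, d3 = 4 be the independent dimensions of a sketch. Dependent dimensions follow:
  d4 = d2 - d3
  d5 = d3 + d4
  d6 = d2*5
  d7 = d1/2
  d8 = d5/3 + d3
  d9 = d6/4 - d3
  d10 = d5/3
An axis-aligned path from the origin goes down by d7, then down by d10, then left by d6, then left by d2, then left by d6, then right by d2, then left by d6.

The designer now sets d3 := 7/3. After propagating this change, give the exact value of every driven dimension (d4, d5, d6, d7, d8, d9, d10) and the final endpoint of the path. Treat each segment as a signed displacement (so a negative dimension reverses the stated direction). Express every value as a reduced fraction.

Apply edit: d3 := 7/3
  d4 = d2 - d3 = 4/15
  d5 = d3 + d4 = 13/5
  d6 = d2*5 = 13
  d7 = d1/2 = 7
  d8 = d5/3 + d3 = 16/5
  d9 = d6/4 - d3 = 11/12
  d10 = d5/3 = 13/15
Walk from origin (0, 0):
  seg 1: down by d7 = 7 → (0, -7)
  seg 2: down by d10 = 13/15 → (0, -118/15)
  seg 3: left by d6 = 13 → (-13, -118/15)
  seg 4: left by d2 = 13/5 → (-78/5, -118/15)
  seg 5: left by d6 = 13 → (-143/5, -118/15)
  seg 6: right by d2 = 13/5 → (-26, -118/15)
  seg 7: left by d6 = 13 → (-39, -118/15)

d4 = 4/15
d5 = 13/5
d6 = 13
d7 = 7
d8 = 16/5
d9 = 11/12
d10 = 13/15
endpoint = (-39, -118/15)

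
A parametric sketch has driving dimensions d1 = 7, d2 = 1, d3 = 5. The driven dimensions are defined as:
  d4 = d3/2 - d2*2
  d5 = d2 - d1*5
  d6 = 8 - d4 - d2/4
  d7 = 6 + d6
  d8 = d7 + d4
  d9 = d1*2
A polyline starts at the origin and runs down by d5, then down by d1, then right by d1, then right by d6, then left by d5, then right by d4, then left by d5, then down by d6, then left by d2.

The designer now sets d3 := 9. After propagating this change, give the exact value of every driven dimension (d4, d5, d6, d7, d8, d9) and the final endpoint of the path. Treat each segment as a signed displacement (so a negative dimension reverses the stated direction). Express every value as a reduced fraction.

d4 = 5/2
d5 = -34
d6 = 21/4
d7 = 45/4
d8 = 55/4
d9 = 14
endpoint = (327/4, 87/4)

Apply edit: d3 := 9
  d4 = d3/2 - d2*2 = 5/2
  d5 = d2 - d1*5 = -34
  d6 = 8 - d4 - d2/4 = 21/4
  d7 = 6 + d6 = 45/4
  d8 = d7 + d4 = 55/4
  d9 = d1*2 = 14
Walk from origin (0, 0):
  seg 1: down by d5 = -34 → (0, 34)
  seg 2: down by d1 = 7 → (0, 27)
  seg 3: right by d1 = 7 → (7, 27)
  seg 4: right by d6 = 21/4 → (49/4, 27)
  seg 5: left by d5 = -34 → (185/4, 27)
  seg 6: right by d4 = 5/2 → (195/4, 27)
  seg 7: left by d5 = -34 → (331/4, 27)
  seg 8: down by d6 = 21/4 → (331/4, 87/4)
  seg 9: left by d2 = 1 → (327/4, 87/4)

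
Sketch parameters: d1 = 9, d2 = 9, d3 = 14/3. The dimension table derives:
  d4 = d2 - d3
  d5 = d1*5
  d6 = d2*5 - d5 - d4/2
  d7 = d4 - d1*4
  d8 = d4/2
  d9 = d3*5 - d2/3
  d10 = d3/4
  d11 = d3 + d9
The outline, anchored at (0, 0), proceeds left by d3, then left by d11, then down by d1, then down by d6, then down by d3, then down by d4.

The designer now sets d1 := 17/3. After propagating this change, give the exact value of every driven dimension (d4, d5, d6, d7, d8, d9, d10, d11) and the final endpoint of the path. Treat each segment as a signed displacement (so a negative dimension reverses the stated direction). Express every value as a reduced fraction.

d4 = 13/3
d5 = 85/3
d6 = 29/2
d7 = -55/3
d8 = 13/6
d9 = 61/3
d10 = 7/6
d11 = 25
endpoint = (-89/3, -175/6)

Apply edit: d1 := 17/3
  d4 = d2 - d3 = 13/3
  d5 = d1*5 = 85/3
  d6 = d2*5 - d5 - d4/2 = 29/2
  d7 = d4 - d1*4 = -55/3
  d8 = d4/2 = 13/6
  d9 = d3*5 - d2/3 = 61/3
  d10 = d3/4 = 7/6
  d11 = d3 + d9 = 25
Walk from origin (0, 0):
  seg 1: left by d3 = 14/3 → (-14/3, 0)
  seg 2: left by d11 = 25 → (-89/3, 0)
  seg 3: down by d1 = 17/3 → (-89/3, -17/3)
  seg 4: down by d6 = 29/2 → (-89/3, -121/6)
  seg 5: down by d3 = 14/3 → (-89/3, -149/6)
  seg 6: down by d4 = 13/3 → (-89/3, -175/6)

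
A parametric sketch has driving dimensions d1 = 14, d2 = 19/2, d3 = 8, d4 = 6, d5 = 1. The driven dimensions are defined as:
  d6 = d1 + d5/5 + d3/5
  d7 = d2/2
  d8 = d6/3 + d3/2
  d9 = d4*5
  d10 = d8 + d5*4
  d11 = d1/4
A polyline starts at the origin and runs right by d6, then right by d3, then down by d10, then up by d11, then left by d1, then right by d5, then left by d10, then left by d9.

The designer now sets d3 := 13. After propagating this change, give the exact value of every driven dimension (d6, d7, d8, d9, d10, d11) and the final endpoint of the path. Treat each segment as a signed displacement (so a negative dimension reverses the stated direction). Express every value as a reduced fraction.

d6 = 84/5
d7 = 19/4
d8 = 121/10
d9 = 30
d10 = 161/10
d11 = 7/2
endpoint = (-293/10, -63/5)

Apply edit: d3 := 13
  d6 = d1 + d5/5 + d3/5 = 84/5
  d7 = d2/2 = 19/4
  d8 = d6/3 + d3/2 = 121/10
  d9 = d4*5 = 30
  d10 = d8 + d5*4 = 161/10
  d11 = d1/4 = 7/2
Walk from origin (0, 0):
  seg 1: right by d6 = 84/5 → (84/5, 0)
  seg 2: right by d3 = 13 → (149/5, 0)
  seg 3: down by d10 = 161/10 → (149/5, -161/10)
  seg 4: up by d11 = 7/2 → (149/5, -63/5)
  seg 5: left by d1 = 14 → (79/5, -63/5)
  seg 6: right by d5 = 1 → (84/5, -63/5)
  seg 7: left by d10 = 161/10 → (7/10, -63/5)
  seg 8: left by d9 = 30 → (-293/10, -63/5)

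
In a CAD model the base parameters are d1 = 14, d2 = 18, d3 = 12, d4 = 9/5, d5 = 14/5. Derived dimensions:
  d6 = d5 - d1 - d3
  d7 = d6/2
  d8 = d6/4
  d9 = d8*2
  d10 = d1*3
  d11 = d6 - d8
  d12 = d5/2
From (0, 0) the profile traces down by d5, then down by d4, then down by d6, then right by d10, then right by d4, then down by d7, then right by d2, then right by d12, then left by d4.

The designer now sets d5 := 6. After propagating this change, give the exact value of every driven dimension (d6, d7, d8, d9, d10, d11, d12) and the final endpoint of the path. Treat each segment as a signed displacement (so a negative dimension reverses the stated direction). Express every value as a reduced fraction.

d6 = -20
d7 = -10
d8 = -5
d9 = -10
d10 = 42
d11 = -15
d12 = 3
endpoint = (63, 111/5)

Apply edit: d5 := 6
  d6 = d5 - d1 - d3 = -20
  d7 = d6/2 = -10
  d8 = d6/4 = -5
  d9 = d8*2 = -10
  d10 = d1*3 = 42
  d11 = d6 - d8 = -15
  d12 = d5/2 = 3
Walk from origin (0, 0):
  seg 1: down by d5 = 6 → (0, -6)
  seg 2: down by d4 = 9/5 → (0, -39/5)
  seg 3: down by d6 = -20 → (0, 61/5)
  seg 4: right by d10 = 42 → (42, 61/5)
  seg 5: right by d4 = 9/5 → (219/5, 61/5)
  seg 6: down by d7 = -10 → (219/5, 111/5)
  seg 7: right by d2 = 18 → (309/5, 111/5)
  seg 8: right by d12 = 3 → (324/5, 111/5)
  seg 9: left by d4 = 9/5 → (63, 111/5)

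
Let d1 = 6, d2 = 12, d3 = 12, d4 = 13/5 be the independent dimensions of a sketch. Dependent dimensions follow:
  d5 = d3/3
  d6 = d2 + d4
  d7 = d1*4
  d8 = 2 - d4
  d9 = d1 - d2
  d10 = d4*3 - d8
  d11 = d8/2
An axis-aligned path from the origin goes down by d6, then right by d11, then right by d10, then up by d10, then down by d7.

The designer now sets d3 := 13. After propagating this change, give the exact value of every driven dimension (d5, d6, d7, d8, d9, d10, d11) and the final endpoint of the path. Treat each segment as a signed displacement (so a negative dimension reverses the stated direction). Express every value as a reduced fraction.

d5 = 13/3
d6 = 73/5
d7 = 24
d8 = -3/5
d9 = -6
d10 = 42/5
d11 = -3/10
endpoint = (81/10, -151/5)

Apply edit: d3 := 13
  d5 = d3/3 = 13/3
  d6 = d2 + d4 = 73/5
  d7 = d1*4 = 24
  d8 = 2 - d4 = -3/5
  d9 = d1 - d2 = -6
  d10 = d4*3 - d8 = 42/5
  d11 = d8/2 = -3/10
Walk from origin (0, 0):
  seg 1: down by d6 = 73/5 → (0, -73/5)
  seg 2: right by d11 = -3/10 → (-3/10, -73/5)
  seg 3: right by d10 = 42/5 → (81/10, -73/5)
  seg 4: up by d10 = 42/5 → (81/10, -31/5)
  seg 5: down by d7 = 24 → (81/10, -151/5)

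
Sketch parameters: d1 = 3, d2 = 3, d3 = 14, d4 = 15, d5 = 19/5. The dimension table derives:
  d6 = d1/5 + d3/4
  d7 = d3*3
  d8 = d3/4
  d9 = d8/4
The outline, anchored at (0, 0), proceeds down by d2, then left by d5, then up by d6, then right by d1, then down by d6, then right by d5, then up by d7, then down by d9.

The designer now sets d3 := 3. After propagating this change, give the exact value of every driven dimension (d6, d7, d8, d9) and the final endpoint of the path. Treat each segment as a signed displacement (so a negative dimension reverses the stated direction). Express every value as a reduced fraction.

d6 = 27/20
d7 = 9
d8 = 3/4
d9 = 3/16
endpoint = (3, 93/16)

Apply edit: d3 := 3
  d6 = d1/5 + d3/4 = 27/20
  d7 = d3*3 = 9
  d8 = d3/4 = 3/4
  d9 = d8/4 = 3/16
Walk from origin (0, 0):
  seg 1: down by d2 = 3 → (0, -3)
  seg 2: left by d5 = 19/5 → (-19/5, -3)
  seg 3: up by d6 = 27/20 → (-19/5, -33/20)
  seg 4: right by d1 = 3 → (-4/5, -33/20)
  seg 5: down by d6 = 27/20 → (-4/5, -3)
  seg 6: right by d5 = 19/5 → (3, -3)
  seg 7: up by d7 = 9 → (3, 6)
  seg 8: down by d9 = 3/16 → (3, 93/16)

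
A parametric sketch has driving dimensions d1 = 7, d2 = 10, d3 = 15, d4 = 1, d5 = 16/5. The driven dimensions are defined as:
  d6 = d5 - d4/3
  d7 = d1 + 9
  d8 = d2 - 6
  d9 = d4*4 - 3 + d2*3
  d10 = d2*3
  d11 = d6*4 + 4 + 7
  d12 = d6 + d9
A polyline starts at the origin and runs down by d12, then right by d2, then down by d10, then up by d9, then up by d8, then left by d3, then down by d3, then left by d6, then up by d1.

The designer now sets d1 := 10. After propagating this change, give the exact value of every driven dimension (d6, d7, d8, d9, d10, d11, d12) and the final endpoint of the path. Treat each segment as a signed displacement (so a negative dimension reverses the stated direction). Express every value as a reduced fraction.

d6 = 43/15
d7 = 19
d8 = 4
d9 = 31
d10 = 30
d11 = 337/15
d12 = 508/15
endpoint = (-118/15, -508/15)

Apply edit: d1 := 10
  d6 = d5 - d4/3 = 43/15
  d7 = d1 + 9 = 19
  d8 = d2 - 6 = 4
  d9 = d4*4 - 3 + d2*3 = 31
  d10 = d2*3 = 30
  d11 = d6*4 + 4 + 7 = 337/15
  d12 = d6 + d9 = 508/15
Walk from origin (0, 0):
  seg 1: down by d12 = 508/15 → (0, -508/15)
  seg 2: right by d2 = 10 → (10, -508/15)
  seg 3: down by d10 = 30 → (10, -958/15)
  seg 4: up by d9 = 31 → (10, -493/15)
  seg 5: up by d8 = 4 → (10, -433/15)
  seg 6: left by d3 = 15 → (-5, -433/15)
  seg 7: down by d3 = 15 → (-5, -658/15)
  seg 8: left by d6 = 43/15 → (-118/15, -658/15)
  seg 9: up by d1 = 10 → (-118/15, -508/15)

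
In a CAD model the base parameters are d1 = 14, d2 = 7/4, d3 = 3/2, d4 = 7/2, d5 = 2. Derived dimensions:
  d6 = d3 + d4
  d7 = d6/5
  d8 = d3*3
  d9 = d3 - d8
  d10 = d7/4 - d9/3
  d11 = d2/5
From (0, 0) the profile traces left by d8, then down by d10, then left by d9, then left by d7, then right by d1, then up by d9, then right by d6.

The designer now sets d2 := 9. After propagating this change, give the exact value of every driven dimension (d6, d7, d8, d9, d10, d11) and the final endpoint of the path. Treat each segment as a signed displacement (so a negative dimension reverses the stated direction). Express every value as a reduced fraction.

d6 = 5
d7 = 1
d8 = 9/2
d9 = -3
d10 = 5/4
d11 = 9/5
endpoint = (33/2, -17/4)

Apply edit: d2 := 9
  d6 = d3 + d4 = 5
  d7 = d6/5 = 1
  d8 = d3*3 = 9/2
  d9 = d3 - d8 = -3
  d10 = d7/4 - d9/3 = 5/4
  d11 = d2/5 = 9/5
Walk from origin (0, 0):
  seg 1: left by d8 = 9/2 → (-9/2, 0)
  seg 2: down by d10 = 5/4 → (-9/2, -5/4)
  seg 3: left by d9 = -3 → (-3/2, -5/4)
  seg 4: left by d7 = 1 → (-5/2, -5/4)
  seg 5: right by d1 = 14 → (23/2, -5/4)
  seg 6: up by d9 = -3 → (23/2, -17/4)
  seg 7: right by d6 = 5 → (33/2, -17/4)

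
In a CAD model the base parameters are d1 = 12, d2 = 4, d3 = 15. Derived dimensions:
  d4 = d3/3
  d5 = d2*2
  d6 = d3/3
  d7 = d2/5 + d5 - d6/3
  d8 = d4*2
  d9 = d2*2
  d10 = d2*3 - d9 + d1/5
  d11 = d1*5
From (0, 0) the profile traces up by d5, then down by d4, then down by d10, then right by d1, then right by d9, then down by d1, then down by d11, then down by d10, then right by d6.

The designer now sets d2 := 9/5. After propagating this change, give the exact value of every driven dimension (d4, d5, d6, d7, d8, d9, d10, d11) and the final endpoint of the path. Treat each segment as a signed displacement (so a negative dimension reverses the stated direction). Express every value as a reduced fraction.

d4 = 5
d5 = 18/5
d6 = 5
d7 = 172/75
d8 = 10
d9 = 18/5
d10 = 21/5
d11 = 60
endpoint = (103/5, -409/5)

Apply edit: d2 := 9/5
  d4 = d3/3 = 5
  d5 = d2*2 = 18/5
  d6 = d3/3 = 5
  d7 = d2/5 + d5 - d6/3 = 172/75
  d8 = d4*2 = 10
  d9 = d2*2 = 18/5
  d10 = d2*3 - d9 + d1/5 = 21/5
  d11 = d1*5 = 60
Walk from origin (0, 0):
  seg 1: up by d5 = 18/5 → (0, 18/5)
  seg 2: down by d4 = 5 → (0, -7/5)
  seg 3: down by d10 = 21/5 → (0, -28/5)
  seg 4: right by d1 = 12 → (12, -28/5)
  seg 5: right by d9 = 18/5 → (78/5, -28/5)
  seg 6: down by d1 = 12 → (78/5, -88/5)
  seg 7: down by d11 = 60 → (78/5, -388/5)
  seg 8: down by d10 = 21/5 → (78/5, -409/5)
  seg 9: right by d6 = 5 → (103/5, -409/5)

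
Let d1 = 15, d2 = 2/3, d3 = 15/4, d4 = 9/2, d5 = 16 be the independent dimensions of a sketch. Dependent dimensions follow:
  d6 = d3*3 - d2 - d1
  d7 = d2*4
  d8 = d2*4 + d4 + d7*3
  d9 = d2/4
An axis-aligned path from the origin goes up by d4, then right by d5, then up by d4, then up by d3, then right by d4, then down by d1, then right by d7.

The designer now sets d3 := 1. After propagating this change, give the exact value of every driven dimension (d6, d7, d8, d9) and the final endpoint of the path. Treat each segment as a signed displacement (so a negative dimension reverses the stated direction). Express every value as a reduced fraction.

d6 = -38/3
d7 = 8/3
d8 = 91/6
d9 = 1/6
endpoint = (139/6, -5)

Apply edit: d3 := 1
  d6 = d3*3 - d2 - d1 = -38/3
  d7 = d2*4 = 8/3
  d8 = d2*4 + d4 + d7*3 = 91/6
  d9 = d2/4 = 1/6
Walk from origin (0, 0):
  seg 1: up by d4 = 9/2 → (0, 9/2)
  seg 2: right by d5 = 16 → (16, 9/2)
  seg 3: up by d4 = 9/2 → (16, 9)
  seg 4: up by d3 = 1 → (16, 10)
  seg 5: right by d4 = 9/2 → (41/2, 10)
  seg 6: down by d1 = 15 → (41/2, -5)
  seg 7: right by d7 = 8/3 → (139/6, -5)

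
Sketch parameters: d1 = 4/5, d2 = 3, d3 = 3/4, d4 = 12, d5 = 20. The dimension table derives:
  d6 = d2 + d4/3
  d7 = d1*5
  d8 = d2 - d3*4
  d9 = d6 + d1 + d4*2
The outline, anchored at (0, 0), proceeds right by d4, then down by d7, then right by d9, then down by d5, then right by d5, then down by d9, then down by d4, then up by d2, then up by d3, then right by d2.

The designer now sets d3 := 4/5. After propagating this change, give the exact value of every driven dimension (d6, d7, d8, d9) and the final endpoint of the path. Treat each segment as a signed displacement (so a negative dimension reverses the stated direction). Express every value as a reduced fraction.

d6 = 7
d7 = 4
d8 = -1/5
d9 = 159/5
endpoint = (334/5, -64)

Apply edit: d3 := 4/5
  d6 = d2 + d4/3 = 7
  d7 = d1*5 = 4
  d8 = d2 - d3*4 = -1/5
  d9 = d6 + d1 + d4*2 = 159/5
Walk from origin (0, 0):
  seg 1: right by d4 = 12 → (12, 0)
  seg 2: down by d7 = 4 → (12, -4)
  seg 3: right by d9 = 159/5 → (219/5, -4)
  seg 4: down by d5 = 20 → (219/5, -24)
  seg 5: right by d5 = 20 → (319/5, -24)
  seg 6: down by d9 = 159/5 → (319/5, -279/5)
  seg 7: down by d4 = 12 → (319/5, -339/5)
  seg 8: up by d2 = 3 → (319/5, -324/5)
  seg 9: up by d3 = 4/5 → (319/5, -64)
  seg 10: right by d2 = 3 → (334/5, -64)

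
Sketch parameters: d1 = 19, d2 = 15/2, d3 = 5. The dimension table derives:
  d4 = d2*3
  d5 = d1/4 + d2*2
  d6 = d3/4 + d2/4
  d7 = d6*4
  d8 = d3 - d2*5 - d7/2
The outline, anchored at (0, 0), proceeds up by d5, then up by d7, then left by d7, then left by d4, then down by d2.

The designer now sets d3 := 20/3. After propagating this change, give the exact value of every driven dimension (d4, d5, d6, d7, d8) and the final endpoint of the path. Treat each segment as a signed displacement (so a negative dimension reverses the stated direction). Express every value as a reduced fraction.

d4 = 45/2
d5 = 79/4
d6 = 85/24
d7 = 85/6
d8 = -455/12
endpoint = (-110/3, 317/12)

Apply edit: d3 := 20/3
  d4 = d2*3 = 45/2
  d5 = d1/4 + d2*2 = 79/4
  d6 = d3/4 + d2/4 = 85/24
  d7 = d6*4 = 85/6
  d8 = d3 - d2*5 - d7/2 = -455/12
Walk from origin (0, 0):
  seg 1: up by d5 = 79/4 → (0, 79/4)
  seg 2: up by d7 = 85/6 → (0, 407/12)
  seg 3: left by d7 = 85/6 → (-85/6, 407/12)
  seg 4: left by d4 = 45/2 → (-110/3, 407/12)
  seg 5: down by d2 = 15/2 → (-110/3, 317/12)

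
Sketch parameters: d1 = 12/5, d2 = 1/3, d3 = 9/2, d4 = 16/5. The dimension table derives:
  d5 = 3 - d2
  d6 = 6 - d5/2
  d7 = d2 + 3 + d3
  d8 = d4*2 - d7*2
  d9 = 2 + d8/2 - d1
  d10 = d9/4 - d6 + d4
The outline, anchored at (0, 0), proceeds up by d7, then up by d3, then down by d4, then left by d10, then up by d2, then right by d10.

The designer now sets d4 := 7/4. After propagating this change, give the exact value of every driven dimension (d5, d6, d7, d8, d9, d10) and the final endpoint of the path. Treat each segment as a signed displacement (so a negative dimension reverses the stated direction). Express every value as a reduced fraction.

d5 = 8/3
d6 = 14/3
d7 = 47/6
d8 = -73/6
d9 = -389/60
d10 = -363/80
endpoint = (0, 131/12)

Apply edit: d4 := 7/4
  d5 = 3 - d2 = 8/3
  d6 = 6 - d5/2 = 14/3
  d7 = d2 + 3 + d3 = 47/6
  d8 = d4*2 - d7*2 = -73/6
  d9 = 2 + d8/2 - d1 = -389/60
  d10 = d9/4 - d6 + d4 = -363/80
Walk from origin (0, 0):
  seg 1: up by d7 = 47/6 → (0, 47/6)
  seg 2: up by d3 = 9/2 → (0, 37/3)
  seg 3: down by d4 = 7/4 → (0, 127/12)
  seg 4: left by d10 = -363/80 → (363/80, 127/12)
  seg 5: up by d2 = 1/3 → (363/80, 131/12)
  seg 6: right by d10 = -363/80 → (0, 131/12)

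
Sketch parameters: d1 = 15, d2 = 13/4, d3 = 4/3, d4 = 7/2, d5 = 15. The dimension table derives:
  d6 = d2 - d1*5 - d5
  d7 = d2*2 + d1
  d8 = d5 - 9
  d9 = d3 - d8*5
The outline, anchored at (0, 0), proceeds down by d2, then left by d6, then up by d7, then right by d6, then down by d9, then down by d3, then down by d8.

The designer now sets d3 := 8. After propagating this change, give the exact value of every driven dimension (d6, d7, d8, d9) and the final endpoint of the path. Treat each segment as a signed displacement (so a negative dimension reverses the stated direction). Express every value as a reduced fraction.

Apply edit: d3 := 8
  d6 = d2 - d1*5 - d5 = -347/4
  d7 = d2*2 + d1 = 43/2
  d8 = d5 - 9 = 6
  d9 = d3 - d8*5 = -22
Walk from origin (0, 0):
  seg 1: down by d2 = 13/4 → (0, -13/4)
  seg 2: left by d6 = -347/4 → (347/4, -13/4)
  seg 3: up by d7 = 43/2 → (347/4, 73/4)
  seg 4: right by d6 = -347/4 → (0, 73/4)
  seg 5: down by d9 = -22 → (0, 161/4)
  seg 6: down by d3 = 8 → (0, 129/4)
  seg 7: down by d8 = 6 → (0, 105/4)

d6 = -347/4
d7 = 43/2
d8 = 6
d9 = -22
endpoint = (0, 105/4)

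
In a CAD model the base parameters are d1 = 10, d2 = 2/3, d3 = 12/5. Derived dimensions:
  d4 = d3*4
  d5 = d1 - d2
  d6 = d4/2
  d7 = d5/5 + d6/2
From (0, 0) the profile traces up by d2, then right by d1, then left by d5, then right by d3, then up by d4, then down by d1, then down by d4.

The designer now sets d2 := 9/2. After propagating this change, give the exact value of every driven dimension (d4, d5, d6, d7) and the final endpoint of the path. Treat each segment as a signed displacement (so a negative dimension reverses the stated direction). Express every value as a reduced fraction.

d4 = 48/5
d5 = 11/2
d6 = 24/5
d7 = 7/2
endpoint = (69/10, -11/2)

Apply edit: d2 := 9/2
  d4 = d3*4 = 48/5
  d5 = d1 - d2 = 11/2
  d6 = d4/2 = 24/5
  d7 = d5/5 + d6/2 = 7/2
Walk from origin (0, 0):
  seg 1: up by d2 = 9/2 → (0, 9/2)
  seg 2: right by d1 = 10 → (10, 9/2)
  seg 3: left by d5 = 11/2 → (9/2, 9/2)
  seg 4: right by d3 = 12/5 → (69/10, 9/2)
  seg 5: up by d4 = 48/5 → (69/10, 141/10)
  seg 6: down by d1 = 10 → (69/10, 41/10)
  seg 7: down by d4 = 48/5 → (69/10, -11/2)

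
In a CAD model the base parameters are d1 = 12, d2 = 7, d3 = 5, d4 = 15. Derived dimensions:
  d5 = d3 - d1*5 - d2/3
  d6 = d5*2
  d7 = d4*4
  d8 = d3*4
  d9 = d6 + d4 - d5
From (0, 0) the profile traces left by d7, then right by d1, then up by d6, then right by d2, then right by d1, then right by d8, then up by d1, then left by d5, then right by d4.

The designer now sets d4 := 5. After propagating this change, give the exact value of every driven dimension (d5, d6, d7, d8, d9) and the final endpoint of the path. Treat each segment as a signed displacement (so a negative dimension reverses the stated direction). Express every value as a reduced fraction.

Apply edit: d4 := 5
  d5 = d3 - d1*5 - d2/3 = -172/3
  d6 = d5*2 = -344/3
  d7 = d4*4 = 20
  d8 = d3*4 = 20
  d9 = d6 + d4 - d5 = -157/3
Walk from origin (0, 0):
  seg 1: left by d7 = 20 → (-20, 0)
  seg 2: right by d1 = 12 → (-8, 0)
  seg 3: up by d6 = -344/3 → (-8, -344/3)
  seg 4: right by d2 = 7 → (-1, -344/3)
  seg 5: right by d1 = 12 → (11, -344/3)
  seg 6: right by d8 = 20 → (31, -344/3)
  seg 7: up by d1 = 12 → (31, -308/3)
  seg 8: left by d5 = -172/3 → (265/3, -308/3)
  seg 9: right by d4 = 5 → (280/3, -308/3)

d5 = -172/3
d6 = -344/3
d7 = 20
d8 = 20
d9 = -157/3
endpoint = (280/3, -308/3)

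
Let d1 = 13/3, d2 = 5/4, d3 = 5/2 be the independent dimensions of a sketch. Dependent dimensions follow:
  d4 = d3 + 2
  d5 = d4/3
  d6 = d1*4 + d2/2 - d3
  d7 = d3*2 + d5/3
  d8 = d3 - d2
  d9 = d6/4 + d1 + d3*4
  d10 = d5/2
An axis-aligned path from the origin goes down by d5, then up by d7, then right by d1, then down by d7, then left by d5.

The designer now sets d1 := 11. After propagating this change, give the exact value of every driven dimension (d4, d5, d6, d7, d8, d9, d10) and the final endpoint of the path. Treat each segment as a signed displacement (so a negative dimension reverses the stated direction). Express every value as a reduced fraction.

d4 = 9/2
d5 = 3/2
d6 = 337/8
d7 = 11/2
d8 = 5/4
d9 = 1009/32
d10 = 3/4
endpoint = (19/2, -3/2)

Apply edit: d1 := 11
  d4 = d3 + 2 = 9/2
  d5 = d4/3 = 3/2
  d6 = d1*4 + d2/2 - d3 = 337/8
  d7 = d3*2 + d5/3 = 11/2
  d8 = d3 - d2 = 5/4
  d9 = d6/4 + d1 + d3*4 = 1009/32
  d10 = d5/2 = 3/4
Walk from origin (0, 0):
  seg 1: down by d5 = 3/2 → (0, -3/2)
  seg 2: up by d7 = 11/2 → (0, 4)
  seg 3: right by d1 = 11 → (11, 4)
  seg 4: down by d7 = 11/2 → (11, -3/2)
  seg 5: left by d5 = 3/2 → (19/2, -3/2)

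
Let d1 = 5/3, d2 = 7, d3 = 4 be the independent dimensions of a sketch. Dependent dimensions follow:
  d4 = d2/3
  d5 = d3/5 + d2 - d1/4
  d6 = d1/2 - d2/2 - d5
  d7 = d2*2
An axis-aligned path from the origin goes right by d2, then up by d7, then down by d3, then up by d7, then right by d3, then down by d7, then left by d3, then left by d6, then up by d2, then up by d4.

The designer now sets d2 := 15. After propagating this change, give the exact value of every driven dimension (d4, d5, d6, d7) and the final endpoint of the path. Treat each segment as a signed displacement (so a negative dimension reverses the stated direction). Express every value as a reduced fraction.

d4 = 5
d5 = 923/60
d6 = -441/20
d7 = 30
endpoint = (741/20, 46)

Apply edit: d2 := 15
  d4 = d2/3 = 5
  d5 = d3/5 + d2 - d1/4 = 923/60
  d6 = d1/2 - d2/2 - d5 = -441/20
  d7 = d2*2 = 30
Walk from origin (0, 0):
  seg 1: right by d2 = 15 → (15, 0)
  seg 2: up by d7 = 30 → (15, 30)
  seg 3: down by d3 = 4 → (15, 26)
  seg 4: up by d7 = 30 → (15, 56)
  seg 5: right by d3 = 4 → (19, 56)
  seg 6: down by d7 = 30 → (19, 26)
  seg 7: left by d3 = 4 → (15, 26)
  seg 8: left by d6 = -441/20 → (741/20, 26)
  seg 9: up by d2 = 15 → (741/20, 41)
  seg 10: up by d4 = 5 → (741/20, 46)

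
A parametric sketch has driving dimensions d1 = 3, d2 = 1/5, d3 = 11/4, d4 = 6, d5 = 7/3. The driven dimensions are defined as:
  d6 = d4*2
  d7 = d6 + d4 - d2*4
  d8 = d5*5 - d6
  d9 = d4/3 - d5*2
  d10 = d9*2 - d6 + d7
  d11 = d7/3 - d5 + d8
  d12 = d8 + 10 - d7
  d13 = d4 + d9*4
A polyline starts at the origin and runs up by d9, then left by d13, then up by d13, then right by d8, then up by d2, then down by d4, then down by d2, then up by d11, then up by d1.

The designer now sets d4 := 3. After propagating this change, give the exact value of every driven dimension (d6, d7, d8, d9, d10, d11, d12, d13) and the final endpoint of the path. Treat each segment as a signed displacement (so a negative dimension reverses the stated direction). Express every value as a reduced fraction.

d6 = 6
d7 = 41/5
d8 = 17/3
d9 = -11/3
d10 = -77/15
d11 = 91/15
d12 = 112/15
d13 = -35/3
endpoint = (52/3, -139/15)

Apply edit: d4 := 3
  d6 = d4*2 = 6
  d7 = d6 + d4 - d2*4 = 41/5
  d8 = d5*5 - d6 = 17/3
  d9 = d4/3 - d5*2 = -11/3
  d10 = d9*2 - d6 + d7 = -77/15
  d11 = d7/3 - d5 + d8 = 91/15
  d12 = d8 + 10 - d7 = 112/15
  d13 = d4 + d9*4 = -35/3
Walk from origin (0, 0):
  seg 1: up by d9 = -11/3 → (0, -11/3)
  seg 2: left by d13 = -35/3 → (35/3, -11/3)
  seg 3: up by d13 = -35/3 → (35/3, -46/3)
  seg 4: right by d8 = 17/3 → (52/3, -46/3)
  seg 5: up by d2 = 1/5 → (52/3, -227/15)
  seg 6: down by d4 = 3 → (52/3, -272/15)
  seg 7: down by d2 = 1/5 → (52/3, -55/3)
  seg 8: up by d11 = 91/15 → (52/3, -184/15)
  seg 9: up by d1 = 3 → (52/3, -139/15)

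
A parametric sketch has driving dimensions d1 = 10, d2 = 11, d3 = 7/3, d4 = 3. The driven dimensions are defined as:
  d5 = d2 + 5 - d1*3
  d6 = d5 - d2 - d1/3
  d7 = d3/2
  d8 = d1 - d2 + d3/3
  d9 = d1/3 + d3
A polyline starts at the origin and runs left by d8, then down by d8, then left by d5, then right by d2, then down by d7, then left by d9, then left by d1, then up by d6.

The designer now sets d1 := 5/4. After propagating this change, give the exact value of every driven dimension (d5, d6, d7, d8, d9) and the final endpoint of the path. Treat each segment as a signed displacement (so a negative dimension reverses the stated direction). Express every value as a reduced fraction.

d5 = 49/4
d6 = 5/6
d7 = 7/6
d8 = -323/36
d9 = 11/4
endpoint = (67/18, 311/36)

Apply edit: d1 := 5/4
  d5 = d2 + 5 - d1*3 = 49/4
  d6 = d5 - d2 - d1/3 = 5/6
  d7 = d3/2 = 7/6
  d8 = d1 - d2 + d3/3 = -323/36
  d9 = d1/3 + d3 = 11/4
Walk from origin (0, 0):
  seg 1: left by d8 = -323/36 → (323/36, 0)
  seg 2: down by d8 = -323/36 → (323/36, 323/36)
  seg 3: left by d5 = 49/4 → (-59/18, 323/36)
  seg 4: right by d2 = 11 → (139/18, 323/36)
  seg 5: down by d7 = 7/6 → (139/18, 281/36)
  seg 6: left by d9 = 11/4 → (179/36, 281/36)
  seg 7: left by d1 = 5/4 → (67/18, 281/36)
  seg 8: up by d6 = 5/6 → (67/18, 311/36)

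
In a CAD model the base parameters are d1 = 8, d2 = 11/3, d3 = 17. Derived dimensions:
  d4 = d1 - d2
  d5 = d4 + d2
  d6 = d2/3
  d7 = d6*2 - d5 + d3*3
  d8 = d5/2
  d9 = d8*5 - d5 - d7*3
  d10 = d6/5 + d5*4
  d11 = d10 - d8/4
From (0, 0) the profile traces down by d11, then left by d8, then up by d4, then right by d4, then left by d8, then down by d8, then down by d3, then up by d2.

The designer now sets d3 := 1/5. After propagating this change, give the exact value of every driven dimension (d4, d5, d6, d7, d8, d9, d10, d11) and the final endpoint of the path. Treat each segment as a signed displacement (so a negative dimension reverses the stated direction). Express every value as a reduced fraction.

d4 = 13/3
d5 = 8
d6 = 11/9
d7 = -223/45
d8 = 4
d9 = 403/15
d10 = 1451/45
d11 = 1406/45
endpoint = (-11/3, -247/9)

Apply edit: d3 := 1/5
  d4 = d1 - d2 = 13/3
  d5 = d4 + d2 = 8
  d6 = d2/3 = 11/9
  d7 = d6*2 - d5 + d3*3 = -223/45
  d8 = d5/2 = 4
  d9 = d8*5 - d5 - d7*3 = 403/15
  d10 = d6/5 + d5*4 = 1451/45
  d11 = d10 - d8/4 = 1406/45
Walk from origin (0, 0):
  seg 1: down by d11 = 1406/45 → (0, -1406/45)
  seg 2: left by d8 = 4 → (-4, -1406/45)
  seg 3: up by d4 = 13/3 → (-4, -1211/45)
  seg 4: right by d4 = 13/3 → (1/3, -1211/45)
  seg 5: left by d8 = 4 → (-11/3, -1211/45)
  seg 6: down by d8 = 4 → (-11/3, -1391/45)
  seg 7: down by d3 = 1/5 → (-11/3, -280/9)
  seg 8: up by d2 = 11/3 → (-11/3, -247/9)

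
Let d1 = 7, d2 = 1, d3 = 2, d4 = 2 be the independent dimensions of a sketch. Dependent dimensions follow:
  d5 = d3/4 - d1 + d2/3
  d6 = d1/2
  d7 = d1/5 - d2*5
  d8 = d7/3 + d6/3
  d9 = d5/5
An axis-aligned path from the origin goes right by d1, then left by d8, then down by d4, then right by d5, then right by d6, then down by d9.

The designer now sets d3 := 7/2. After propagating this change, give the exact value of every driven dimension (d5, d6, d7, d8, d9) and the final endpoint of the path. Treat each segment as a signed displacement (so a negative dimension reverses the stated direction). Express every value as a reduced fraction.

Apply edit: d3 := 7/2
  d5 = d3/4 - d1 + d2/3 = -139/24
  d6 = d1/2 = 7/2
  d7 = d1/5 - d2*5 = -18/5
  d8 = d7/3 + d6/3 = -1/30
  d9 = d5/5 = -139/120
Walk from origin (0, 0):
  seg 1: right by d1 = 7 → (7, 0)
  seg 2: left by d8 = -1/30 → (211/30, 0)
  seg 3: down by d4 = 2 → (211/30, -2)
  seg 4: right by d5 = -139/24 → (149/120, -2)
  seg 5: right by d6 = 7/2 → (569/120, -2)
  seg 6: down by d9 = -139/120 → (569/120, -101/120)

d5 = -139/24
d6 = 7/2
d7 = -18/5
d8 = -1/30
d9 = -139/120
endpoint = (569/120, -101/120)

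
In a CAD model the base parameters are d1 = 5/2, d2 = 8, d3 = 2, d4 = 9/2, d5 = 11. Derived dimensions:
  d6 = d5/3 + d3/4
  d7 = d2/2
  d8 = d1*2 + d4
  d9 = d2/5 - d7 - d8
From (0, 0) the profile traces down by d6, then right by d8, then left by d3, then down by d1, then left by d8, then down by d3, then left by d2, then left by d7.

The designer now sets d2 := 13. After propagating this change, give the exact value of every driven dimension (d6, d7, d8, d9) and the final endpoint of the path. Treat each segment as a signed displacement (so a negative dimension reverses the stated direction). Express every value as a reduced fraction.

Apply edit: d2 := 13
  d6 = d5/3 + d3/4 = 25/6
  d7 = d2/2 = 13/2
  d8 = d1*2 + d4 = 19/2
  d9 = d2/5 - d7 - d8 = -67/5
Walk from origin (0, 0):
  seg 1: down by d6 = 25/6 → (0, -25/6)
  seg 2: right by d8 = 19/2 → (19/2, -25/6)
  seg 3: left by d3 = 2 → (15/2, -25/6)
  seg 4: down by d1 = 5/2 → (15/2, -20/3)
  seg 5: left by d8 = 19/2 → (-2, -20/3)
  seg 6: down by d3 = 2 → (-2, -26/3)
  seg 7: left by d2 = 13 → (-15, -26/3)
  seg 8: left by d7 = 13/2 → (-43/2, -26/3)

d6 = 25/6
d7 = 13/2
d8 = 19/2
d9 = -67/5
endpoint = (-43/2, -26/3)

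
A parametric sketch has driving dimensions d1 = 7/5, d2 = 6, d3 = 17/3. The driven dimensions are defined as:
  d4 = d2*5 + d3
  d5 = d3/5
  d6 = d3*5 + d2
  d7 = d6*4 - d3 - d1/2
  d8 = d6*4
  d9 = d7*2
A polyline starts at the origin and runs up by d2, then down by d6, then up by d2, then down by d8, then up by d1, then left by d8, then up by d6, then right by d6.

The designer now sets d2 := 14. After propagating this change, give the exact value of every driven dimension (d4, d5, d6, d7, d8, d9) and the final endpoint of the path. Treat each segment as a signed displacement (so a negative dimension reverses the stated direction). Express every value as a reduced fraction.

d4 = 227/3
d5 = 17/15
d6 = 127/3
d7 = 4889/30
d8 = 508/3
d9 = 4889/15
endpoint = (-127, -2099/15)

Apply edit: d2 := 14
  d4 = d2*5 + d3 = 227/3
  d5 = d3/5 = 17/15
  d6 = d3*5 + d2 = 127/3
  d7 = d6*4 - d3 - d1/2 = 4889/30
  d8 = d6*4 = 508/3
  d9 = d7*2 = 4889/15
Walk from origin (0, 0):
  seg 1: up by d2 = 14 → (0, 14)
  seg 2: down by d6 = 127/3 → (0, -85/3)
  seg 3: up by d2 = 14 → (0, -43/3)
  seg 4: down by d8 = 508/3 → (0, -551/3)
  seg 5: up by d1 = 7/5 → (0, -2734/15)
  seg 6: left by d8 = 508/3 → (-508/3, -2734/15)
  seg 7: up by d6 = 127/3 → (-508/3, -2099/15)
  seg 8: right by d6 = 127/3 → (-127, -2099/15)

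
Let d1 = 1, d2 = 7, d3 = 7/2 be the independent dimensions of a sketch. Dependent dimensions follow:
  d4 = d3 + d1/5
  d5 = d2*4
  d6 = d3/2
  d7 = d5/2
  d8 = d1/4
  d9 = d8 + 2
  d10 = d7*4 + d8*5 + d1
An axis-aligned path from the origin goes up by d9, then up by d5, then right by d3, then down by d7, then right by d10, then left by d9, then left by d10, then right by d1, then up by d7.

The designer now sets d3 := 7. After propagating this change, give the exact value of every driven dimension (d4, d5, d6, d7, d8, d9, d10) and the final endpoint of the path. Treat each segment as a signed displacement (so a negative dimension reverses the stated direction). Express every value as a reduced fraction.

d4 = 36/5
d5 = 28
d6 = 7/2
d7 = 14
d8 = 1/4
d9 = 9/4
d10 = 233/4
endpoint = (23/4, 121/4)

Apply edit: d3 := 7
  d4 = d3 + d1/5 = 36/5
  d5 = d2*4 = 28
  d6 = d3/2 = 7/2
  d7 = d5/2 = 14
  d8 = d1/4 = 1/4
  d9 = d8 + 2 = 9/4
  d10 = d7*4 + d8*5 + d1 = 233/4
Walk from origin (0, 0):
  seg 1: up by d9 = 9/4 → (0, 9/4)
  seg 2: up by d5 = 28 → (0, 121/4)
  seg 3: right by d3 = 7 → (7, 121/4)
  seg 4: down by d7 = 14 → (7, 65/4)
  seg 5: right by d10 = 233/4 → (261/4, 65/4)
  seg 6: left by d9 = 9/4 → (63, 65/4)
  seg 7: left by d10 = 233/4 → (19/4, 65/4)
  seg 8: right by d1 = 1 → (23/4, 65/4)
  seg 9: up by d7 = 14 → (23/4, 121/4)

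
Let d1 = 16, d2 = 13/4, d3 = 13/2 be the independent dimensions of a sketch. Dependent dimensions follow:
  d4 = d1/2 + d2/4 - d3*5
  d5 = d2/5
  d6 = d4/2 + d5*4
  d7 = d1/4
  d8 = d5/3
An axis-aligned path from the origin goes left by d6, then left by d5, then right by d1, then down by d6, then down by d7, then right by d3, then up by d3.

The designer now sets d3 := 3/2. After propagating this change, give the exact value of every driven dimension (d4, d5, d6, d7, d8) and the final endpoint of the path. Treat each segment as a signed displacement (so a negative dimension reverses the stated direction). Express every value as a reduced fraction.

Apply edit: d3 := 3/2
  d4 = d1/2 + d2/4 - d3*5 = 21/16
  d5 = d2/5 = 13/20
  d6 = d4/2 + d5*4 = 521/160
  d7 = d1/4 = 4
  d8 = d5/3 = 13/60
Walk from origin (0, 0):
  seg 1: left by d6 = 521/160 → (-521/160, 0)
  seg 2: left by d5 = 13/20 → (-125/32, 0)
  seg 3: right by d1 = 16 → (387/32, 0)
  seg 4: down by d6 = 521/160 → (387/32, -521/160)
  seg 5: down by d7 = 4 → (387/32, -1161/160)
  seg 6: right by d3 = 3/2 → (435/32, -1161/160)
  seg 7: up by d3 = 3/2 → (435/32, -921/160)

d4 = 21/16
d5 = 13/20
d6 = 521/160
d7 = 4
d8 = 13/60
endpoint = (435/32, -921/160)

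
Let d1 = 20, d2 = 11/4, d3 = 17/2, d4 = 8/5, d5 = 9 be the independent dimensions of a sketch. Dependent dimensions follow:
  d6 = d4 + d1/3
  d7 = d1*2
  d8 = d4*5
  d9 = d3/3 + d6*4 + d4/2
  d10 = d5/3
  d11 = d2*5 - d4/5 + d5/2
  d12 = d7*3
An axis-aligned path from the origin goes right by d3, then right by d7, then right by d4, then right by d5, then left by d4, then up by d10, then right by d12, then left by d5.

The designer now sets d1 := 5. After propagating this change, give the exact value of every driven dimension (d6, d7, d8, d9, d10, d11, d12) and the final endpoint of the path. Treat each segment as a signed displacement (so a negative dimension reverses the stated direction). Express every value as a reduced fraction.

Apply edit: d1 := 5
  d6 = d4 + d1/3 = 49/15
  d7 = d1*2 = 10
  d8 = d4*5 = 8
  d9 = d3/3 + d6*4 + d4/2 = 167/10
  d10 = d5/3 = 3
  d11 = d2*5 - d4/5 + d5/2 = 1793/100
  d12 = d7*3 = 30
Walk from origin (0, 0):
  seg 1: right by d3 = 17/2 → (17/2, 0)
  seg 2: right by d7 = 10 → (37/2, 0)
  seg 3: right by d4 = 8/5 → (201/10, 0)
  seg 4: right by d5 = 9 → (291/10, 0)
  seg 5: left by d4 = 8/5 → (55/2, 0)
  seg 6: up by d10 = 3 → (55/2, 3)
  seg 7: right by d12 = 30 → (115/2, 3)
  seg 8: left by d5 = 9 → (97/2, 3)

d6 = 49/15
d7 = 10
d8 = 8
d9 = 167/10
d10 = 3
d11 = 1793/100
d12 = 30
endpoint = (97/2, 3)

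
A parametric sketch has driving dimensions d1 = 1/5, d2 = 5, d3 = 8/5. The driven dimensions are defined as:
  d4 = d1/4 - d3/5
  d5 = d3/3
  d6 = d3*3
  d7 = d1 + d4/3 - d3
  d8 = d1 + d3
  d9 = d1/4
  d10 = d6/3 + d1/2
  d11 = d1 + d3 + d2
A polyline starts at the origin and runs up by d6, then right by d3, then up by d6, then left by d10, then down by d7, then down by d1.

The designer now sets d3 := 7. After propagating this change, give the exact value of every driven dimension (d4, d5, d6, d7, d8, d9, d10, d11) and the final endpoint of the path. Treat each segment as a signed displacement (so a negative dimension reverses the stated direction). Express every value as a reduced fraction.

Apply edit: d3 := 7
  d4 = d1/4 - d3/5 = -27/20
  d5 = d3/3 = 7/3
  d6 = d3*3 = 21
  d7 = d1 + d4/3 - d3 = -29/4
  d8 = d1 + d3 = 36/5
  d9 = d1/4 = 1/20
  d10 = d6/3 + d1/2 = 71/10
  d11 = d1 + d3 + d2 = 61/5
Walk from origin (0, 0):
  seg 1: up by d6 = 21 → (0, 21)
  seg 2: right by d3 = 7 → (7, 21)
  seg 3: up by d6 = 21 → (7, 42)
  seg 4: left by d10 = 71/10 → (-1/10, 42)
  seg 5: down by d7 = -29/4 → (-1/10, 197/4)
  seg 6: down by d1 = 1/5 → (-1/10, 981/20)

d4 = -27/20
d5 = 7/3
d6 = 21
d7 = -29/4
d8 = 36/5
d9 = 1/20
d10 = 71/10
d11 = 61/5
endpoint = (-1/10, 981/20)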